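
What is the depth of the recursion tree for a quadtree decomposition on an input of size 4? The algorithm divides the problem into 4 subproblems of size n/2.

For divide and conquer with division factor 2:

Problem sizes at each level:
Level 0: 4
Level 1: 2
Level 2: 1

The root is level 0 and the size-1 base case is level 2 (the tree spans levels 0 through 2, i.e. 3 levels counting the root), so the depth is the number of divisions: log_2(4) = 2

The recursion tree depth is log_2(4) = 2. At each level, the problem size is divided by 2, so it takes 2 divisions to reduce to a base case of size 1. The algorithm makes 4 recursive calls at each level.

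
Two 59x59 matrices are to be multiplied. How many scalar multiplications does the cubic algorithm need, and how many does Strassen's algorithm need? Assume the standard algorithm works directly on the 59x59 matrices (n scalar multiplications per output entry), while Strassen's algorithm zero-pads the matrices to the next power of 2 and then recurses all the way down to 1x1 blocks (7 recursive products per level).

Matrix multiplication for 59x59 matrices:

Strassen's algorithm requires power-of-2 dimensions. Pad 59x59 to 64x64 (next power of 2).

Standard algorithm: 59^3 = 205379 multiplications
Strassen's algorithm: 7^(log2(64)) = 7^6 = 117649 multiplications
Savings: 205379 - 117649 = 87730 multiplications

Standard: 205379 multiplications (59^3). Strassen: 117649 multiplications (7^6, after padding to 64x64). Strassen reduces 8 recursive multiplications to 7 at each level.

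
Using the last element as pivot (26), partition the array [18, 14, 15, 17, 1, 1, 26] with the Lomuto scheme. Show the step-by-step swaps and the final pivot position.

Lomuto partition with pivot = 26:

Initial array: [18, 14, 15, 17, 1, 1, 26]

arr[0]=18 <= 26: swap with position 0, array becomes [18, 14, 15, 17, 1, 1, 26]
arr[1]=14 <= 26: swap with position 1, array becomes [18, 14, 15, 17, 1, 1, 26]
arr[2]=15 <= 26: swap with position 2, array becomes [18, 14, 15, 17, 1, 1, 26]
arr[3]=17 <= 26: swap with position 3, array becomes [18, 14, 15, 17, 1, 1, 26]
arr[4]=1 <= 26: swap with position 4, array becomes [18, 14, 15, 17, 1, 1, 26]
arr[5]=1 <= 26: swap with position 5, array becomes [18, 14, 15, 17, 1, 1, 26]

Place pivot at position 6: [18, 14, 15, 17, 1, 1, 26]
Pivot position: 6

After partitioning with pivot 26, the array becomes [18, 14, 15, 17, 1, 1, 26]. The pivot is placed at index 6. All elements to the left of the pivot are <= 26, and all elements to the right are > 26.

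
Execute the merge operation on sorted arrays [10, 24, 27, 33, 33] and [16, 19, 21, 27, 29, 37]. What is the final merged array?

Merging process:

Compare 10 vs 16: take 10 from left. Merged: [10]
Compare 24 vs 16: take 16 from right. Merged: [10, 16]
Compare 24 vs 19: take 19 from right. Merged: [10, 16, 19]
Compare 24 vs 21: take 21 from right. Merged: [10, 16, 19, 21]
Compare 24 vs 27: take 24 from left. Merged: [10, 16, 19, 21, 24]
Compare 27 vs 27: take 27 from left. Merged: [10, 16, 19, 21, 24, 27]
Compare 33 vs 27: take 27 from right. Merged: [10, 16, 19, 21, 24, 27, 27]
Compare 33 vs 29: take 29 from right. Merged: [10, 16, 19, 21, 24, 27, 27, 29]
Compare 33 vs 37: take 33 from left. Merged: [10, 16, 19, 21, 24, 27, 27, 29, 33]
Compare 33 vs 37: take 33 from left. Merged: [10, 16, 19, 21, 24, 27, 27, 29, 33, 33]
Append remaining from right: [37]. Merged: [10, 16, 19, 21, 24, 27, 27, 29, 33, 33, 37]

Final merged array: [10, 16, 19, 21, 24, 27, 27, 29, 33, 33, 37]
Total comparisons: 10

The merged array is [10, 16, 19, 21, 24, 27, 27, 29, 33, 33, 37], requiring 10 comparisons. The merge step runs in O(n) time where n is the total number of elements.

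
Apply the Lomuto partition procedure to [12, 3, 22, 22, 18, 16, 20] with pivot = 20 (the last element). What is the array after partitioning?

Lomuto partition with pivot = 20:

Initial array: [12, 3, 22, 22, 18, 16, 20]

arr[0]=12 <= 20: swap with position 0, array becomes [12, 3, 22, 22, 18, 16, 20]
arr[1]=3 <= 20: swap with position 1, array becomes [12, 3, 22, 22, 18, 16, 20]
arr[2]=22 > 20: no swap
arr[3]=22 > 20: no swap
arr[4]=18 <= 20: swap with position 2, array becomes [12, 3, 18, 22, 22, 16, 20]
arr[5]=16 <= 20: swap with position 3, array becomes [12, 3, 18, 16, 22, 22, 20]

Place pivot at position 4: [12, 3, 18, 16, 20, 22, 22]
Pivot position: 4

After partitioning with pivot 20, the array becomes [12, 3, 18, 16, 20, 22, 22]. The pivot is placed at index 4. All elements to the left of the pivot are <= 20, and all elements to the right are > 20.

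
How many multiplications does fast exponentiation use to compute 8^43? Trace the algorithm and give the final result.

Computing 8^43 by squaring (build up from 8^1; each line after the first costs one multiplication):

8^1 = 8
8^2 = (8^1)^2 = 8^2 = 64
8^4 = (8^2)^2 = 64^2 = 4096
8^5 = 8 * 8^4 = 8 * 4096 = 32768
8^10 = (8^5)^2 = 32768^2 = 1073741824
8^20 = (8^10)^2 = 1073741824^2 = 1152921504606846976
8^21 = 8 * 8^20 = 8 * 1152921504606846976 = 9223372036854775808
8^42 = (8^21)^2 = 9223372036854775808^2 = 85070591730234615865843651857942052864
8^43 = 8 * 8^42 = 8 * 85070591730234615865843651857942052864 = 680564733841876926926749214863536422912

Result: 680564733841876926926749214863536422912
Multiplications needed: 8 (8 lines after 8^1)

8^43 = 680564733841876926926749214863536422912. Using exponentiation by squaring, this requires 8 multiplications. The key idea: if the exponent is even, square the half-power; if odd, multiply by the base once.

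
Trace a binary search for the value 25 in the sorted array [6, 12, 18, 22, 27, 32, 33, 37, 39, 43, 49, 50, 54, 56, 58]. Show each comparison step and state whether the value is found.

Binary search for 25 in [6, 12, 18, 22, 27, 32, 33, 37, 39, 43, 49, 50, 54, 56, 58]:

lo=0, hi=14, mid=7, arr[mid]=37 -> 37 > 25, search left half
lo=0, hi=6, mid=3, arr[mid]=22 -> 22 < 25, search right half
lo=4, hi=6, mid=5, arr[mid]=32 -> 32 > 25, search left half
lo=4, hi=4, mid=4, arr[mid]=27 -> 27 > 25, search left half
lo=4 > hi=3, target 25 not found

Binary search determines that 25 is not in the array after 4 comparisons. The search space was exhausted without finding the target.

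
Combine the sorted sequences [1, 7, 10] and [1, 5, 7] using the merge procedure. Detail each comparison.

Merging process:

Compare 1 vs 1: take 1 from left. Merged: [1]
Compare 7 vs 1: take 1 from right. Merged: [1, 1]
Compare 7 vs 5: take 5 from right. Merged: [1, 1, 5]
Compare 7 vs 7: take 7 from left. Merged: [1, 1, 5, 7]
Compare 10 vs 7: take 7 from right. Merged: [1, 1, 5, 7, 7]
Append remaining from left: [10]. Merged: [1, 1, 5, 7, 7, 10]

Final merged array: [1, 1, 5, 7, 7, 10]
Total comparisons: 5

The merged array is [1, 1, 5, 7, 7, 10], requiring 5 comparisons. The merge step runs in O(n) time where n is the total number of elements.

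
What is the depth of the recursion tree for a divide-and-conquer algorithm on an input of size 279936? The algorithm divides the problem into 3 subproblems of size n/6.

For divide and conquer with division factor 6:

Problem sizes at each level:
Level 0: 279936
Level 1: 46656
Level 2: 7776
Level 3: 1296
Level 4: 216
Level 5: 36
Level 6: 6
Level 7: 1

The root is level 0 and the size-1 base case is level 7 (the tree spans levels 0 through 7, i.e. 8 levels counting the root), so the depth is the number of divisions: log_6(279936) = 7

The recursion tree depth is log_6(279936) = 7. At each level, the problem size is divided by 6, so it takes 7 divisions to reduce to a base case of size 1. The algorithm makes 3 recursive calls at each level.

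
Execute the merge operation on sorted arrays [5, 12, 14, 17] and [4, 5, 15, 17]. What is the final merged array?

Merging process:

Compare 5 vs 4: take 4 from right. Merged: [4]
Compare 5 vs 5: take 5 from left. Merged: [4, 5]
Compare 12 vs 5: take 5 from right. Merged: [4, 5, 5]
Compare 12 vs 15: take 12 from left. Merged: [4, 5, 5, 12]
Compare 14 vs 15: take 14 from left. Merged: [4, 5, 5, 12, 14]
Compare 17 vs 15: take 15 from right. Merged: [4, 5, 5, 12, 14, 15]
Compare 17 vs 17: take 17 from left. Merged: [4, 5, 5, 12, 14, 15, 17]
Append remaining from right: [17]. Merged: [4, 5, 5, 12, 14, 15, 17, 17]

Final merged array: [4, 5, 5, 12, 14, 15, 17, 17]
Total comparisons: 7

The merged array is [4, 5, 5, 12, 14, 15, 17, 17], requiring 7 comparisons. The merge step runs in O(n) time where n is the total number of elements.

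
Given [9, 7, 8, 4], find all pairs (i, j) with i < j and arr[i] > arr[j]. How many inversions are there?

Finding inversions in [9, 7, 8, 4]:

(0, 1): arr[0]=9 > arr[1]=7
(0, 2): arr[0]=9 > arr[2]=8
(0, 3): arr[0]=9 > arr[3]=4
(1, 3): arr[1]=7 > arr[3]=4
(2, 3): arr[2]=8 > arr[3]=4

Total inversions: 5

The array has 5 inversion(s): (0,1), (0,2), (0,3), (1,3), (2,3). Each pair (i,j) satisfies i < j and arr[i] > arr[j].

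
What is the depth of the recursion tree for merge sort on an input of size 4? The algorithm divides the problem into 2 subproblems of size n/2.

For divide and conquer with division factor 2:

Problem sizes at each level:
Level 0: 4
Level 1: 2
Level 2: 1

The root is level 0 and the size-1 base case is level 2 (the tree spans levels 0 through 2, i.e. 3 levels counting the root), so the depth is the number of divisions: log_2(4) = 2

The recursion tree depth is log_2(4) = 2. At each level, the problem size is divided by 2, so it takes 2 divisions to reduce to a base case of size 1. The algorithm makes 2 recursive calls at each level.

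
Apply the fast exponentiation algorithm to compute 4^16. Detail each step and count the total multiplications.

Computing 4^16 by squaring (build up from 4^1; each line after the first costs one multiplication):

4^1 = 4
4^2 = (4^1)^2 = 4^2 = 16
4^4 = (4^2)^2 = 16^2 = 256
4^8 = (4^4)^2 = 256^2 = 65536
4^16 = (4^8)^2 = 65536^2 = 4294967296

Result: 4294967296
Multiplications needed: 4 (4 lines after 4^1)

4^16 = 4294967296. Using exponentiation by squaring, this requires 4 multiplications. The key idea: if the exponent is even, square the half-power; if odd, multiply by the base once.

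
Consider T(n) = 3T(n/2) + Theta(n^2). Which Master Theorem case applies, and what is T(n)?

Master Theorem for T(n) = 3T(n/2) + O(n^2):

a = 3, b = 2, c = 2
log_b(a) = log_2(3) = 1.5850

Case 3: c = 2 > log_2(3) = 1.5850
T(n) = O(n^2) = O(n^2)

For T(n) = 3T(n/2) + O(n^2): log_2(3) = 1.5850. This is Case 3 of the Master Theorem (c > log_b(a), work dominated by root), giving O(n^2).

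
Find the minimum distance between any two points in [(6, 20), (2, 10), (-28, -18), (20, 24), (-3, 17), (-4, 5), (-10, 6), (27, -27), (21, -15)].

Computing all pairwise distances among 9 points:

d((6, 20), (2, 10)) = 10.7703
d((6, 20), (-28, -18)) = 50.9902
d((6, 20), (20, 24)) = 14.5602
d((6, 20), (-3, 17)) = 9.4868
d((6, 20), (-4, 5)) = 18.0278
d((6, 20), (-10, 6)) = 21.2603
d((6, 20), (27, -27)) = 51.4782
d((6, 20), (21, -15)) = 38.0789
d((2, 10), (-28, -18)) = 41.0366
d((2, 10), (20, 24)) = 22.8035
d((2, 10), (-3, 17)) = 8.6023
d((2, 10), (-4, 5)) = 7.8102
d((2, 10), (-10, 6)) = 12.6491
d((2, 10), (27, -27)) = 44.6542
d((2, 10), (21, -15)) = 31.4006
d((-28, -18), (20, 24)) = 63.7809
d((-28, -18), (-3, 17)) = 43.0116
d((-28, -18), (-4, 5)) = 33.2415
d((-28, -18), (-10, 6)) = 30.0
d((-28, -18), (27, -27)) = 55.7315
d((-28, -18), (21, -15)) = 49.0918
d((20, 24), (-3, 17)) = 24.0416
d((20, 24), (-4, 5)) = 30.6105
d((20, 24), (-10, 6)) = 34.9857
d((20, 24), (27, -27)) = 51.4782
d((20, 24), (21, -15)) = 39.0128
d((-3, 17), (-4, 5)) = 12.0416
d((-3, 17), (-10, 6)) = 13.0384
d((-3, 17), (27, -27)) = 53.2541
d((-3, 17), (21, -15)) = 40.0
d((-4, 5), (-10, 6)) = 6.0828 <-- minimum
d((-4, 5), (27, -27)) = 44.5533
d((-4, 5), (21, -15)) = 32.0156
d((-10, 6), (27, -27)) = 49.5782
d((-10, 6), (21, -15)) = 37.4433
d((27, -27), (21, -15)) = 13.4164

Closest pair: (-4, 5) and (-10, 6) with distance 6.0828

The closest pair is (-4, 5) and (-10, 6) with Euclidean distance 6.0828. For 9 points, brute-force pairwise comparison is shown above. For large n, the divide-and-conquer algorithm (sort by x, recurse on halves, check the dividing strip) achieves O(n log n).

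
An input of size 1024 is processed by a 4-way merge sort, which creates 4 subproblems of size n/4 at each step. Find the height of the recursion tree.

For divide and conquer with division factor 4:

Problem sizes at each level:
Level 0: 1024
Level 1: 256
Level 2: 64
Level 3: 16
Level 4: 4
Level 5: 1

The root is level 0 and the size-1 base case is level 5 (the tree spans levels 0 through 5, i.e. 6 levels counting the root), so the depth is the number of divisions: log_4(1024) = 5

The recursion tree depth is log_4(1024) = 5. At each level, the problem size is divided by 4, so it takes 5 divisions to reduce to a base case of size 1. The algorithm makes 4 recursive calls at each level.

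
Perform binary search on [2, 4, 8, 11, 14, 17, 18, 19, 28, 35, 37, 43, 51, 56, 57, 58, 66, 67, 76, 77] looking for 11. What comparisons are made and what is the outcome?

Binary search for 11 in [2, 4, 8, 11, 14, 17, 18, 19, 28, 35, 37, 43, 51, 56, 57, 58, 66, 67, 76, 77]:

lo=0, hi=19, mid=9, arr[mid]=35 -> 35 > 11, search left half
lo=0, hi=8, mid=4, arr[mid]=14 -> 14 > 11, search left half
lo=0, hi=3, mid=1, arr[mid]=4 -> 4 < 11, search right half
lo=2, hi=3, mid=2, arr[mid]=8 -> 8 < 11, search right half
lo=3, hi=3, mid=3, arr[mid]=11 -> Found target at index 3!

Binary search finds 11 at index 3 after 5 comparisons. The search repeatedly halves the search space by comparing with the middle element.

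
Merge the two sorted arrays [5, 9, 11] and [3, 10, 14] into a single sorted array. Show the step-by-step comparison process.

Merging process:

Compare 5 vs 3: take 3 from right. Merged: [3]
Compare 5 vs 10: take 5 from left. Merged: [3, 5]
Compare 9 vs 10: take 9 from left. Merged: [3, 5, 9]
Compare 11 vs 10: take 10 from right. Merged: [3, 5, 9, 10]
Compare 11 vs 14: take 11 from left. Merged: [3, 5, 9, 10, 11]
Append remaining from right: [14]. Merged: [3, 5, 9, 10, 11, 14]

Final merged array: [3, 5, 9, 10, 11, 14]
Total comparisons: 5

The merged array is [3, 5, 9, 10, 11, 14], requiring 5 comparisons. The merge step runs in O(n) time where n is the total number of elements.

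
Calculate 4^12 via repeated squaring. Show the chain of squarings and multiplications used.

Computing 4^12 by squaring (build up from 4^1; each line after the first costs one multiplication):

4^1 = 4
4^2 = (4^1)^2 = 4^2 = 16
4^3 = 4 * 4^2 = 4 * 16 = 64
4^6 = (4^3)^2 = 64^2 = 4096
4^12 = (4^6)^2 = 4096^2 = 16777216

Result: 16777216
Multiplications needed: 4 (4 lines after 4^1)

4^12 = 16777216. Using exponentiation by squaring, this requires 4 multiplications. The key idea: if the exponent is even, square the half-power; if odd, multiply by the base once.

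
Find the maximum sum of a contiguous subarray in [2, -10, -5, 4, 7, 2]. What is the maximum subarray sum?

Using Kadane's algorithm on [2, -10, -5, 4, 7, 2]:

Scanning through the array:
Position 1 (value -10): max_ending_here = -8, max_so_far = 2
Position 2 (value -5): max_ending_here = -5, max_so_far = 2
Position 3 (value 4): max_ending_here = 4, max_so_far = 4
Position 4 (value 7): max_ending_here = 11, max_so_far = 11
Position 5 (value 2): max_ending_here = 13, max_so_far = 13

Maximum subarray: [4, 7, 2]
Maximum sum: 13

The maximum subarray is [4, 7, 2] with sum 13. This subarray runs from index 3 to index 5.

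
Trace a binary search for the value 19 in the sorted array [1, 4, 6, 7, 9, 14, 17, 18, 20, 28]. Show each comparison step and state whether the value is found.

Binary search for 19 in [1, 4, 6, 7, 9, 14, 17, 18, 20, 28]:

lo=0, hi=9, mid=4, arr[mid]=9 -> 9 < 19, search right half
lo=5, hi=9, mid=7, arr[mid]=18 -> 18 < 19, search right half
lo=8, hi=9, mid=8, arr[mid]=20 -> 20 > 19, search left half
lo=8 > hi=7, target 19 not found

Binary search determines that 19 is not in the array after 3 comparisons. The search space was exhausted without finding the target.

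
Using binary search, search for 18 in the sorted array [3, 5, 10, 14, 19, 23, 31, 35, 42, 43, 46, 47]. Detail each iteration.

Binary search for 18 in [3, 5, 10, 14, 19, 23, 31, 35, 42, 43, 46, 47]:

lo=0, hi=11, mid=5, arr[mid]=23 -> 23 > 18, search left half
lo=0, hi=4, mid=2, arr[mid]=10 -> 10 < 18, search right half
lo=3, hi=4, mid=3, arr[mid]=14 -> 14 < 18, search right half
lo=4, hi=4, mid=4, arr[mid]=19 -> 19 > 18, search left half
lo=4 > hi=3, target 18 not found

Binary search determines that 18 is not in the array after 4 comparisons. The search space was exhausted without finding the target.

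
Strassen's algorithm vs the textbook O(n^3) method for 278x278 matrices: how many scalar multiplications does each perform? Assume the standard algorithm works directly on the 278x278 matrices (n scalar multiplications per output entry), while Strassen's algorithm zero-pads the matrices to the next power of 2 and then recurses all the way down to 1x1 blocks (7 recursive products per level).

Matrix multiplication for 278x278 matrices:

Strassen's algorithm requires power-of-2 dimensions. Pad 278x278 to 512x512 (next power of 2).

Standard algorithm: 278^3 = 21484952 multiplications
Strassen's algorithm: 7^(log2(512)) = 7^9 = 40353607 multiplications
Difference: 21484952 - 40353607 = -18868655 (Strassen uses MORE here due to padding overhead — for small or just-over-power-of-2 n, padding can outweigh the per-level savings)

Standard: 21484952 multiplications (278^3). Strassen: 40353607 multiplications (7^9, after padding to 512x512). Strassen reduces 8 recursive multiplications to 7 at each level.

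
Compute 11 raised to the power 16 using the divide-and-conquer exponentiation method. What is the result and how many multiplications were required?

Computing 11^16 by squaring (build up from 11^1; each line after the first costs one multiplication):

11^1 = 11
11^2 = (11^1)^2 = 11^2 = 121
11^4 = (11^2)^2 = 121^2 = 14641
11^8 = (11^4)^2 = 14641^2 = 214358881
11^16 = (11^8)^2 = 214358881^2 = 45949729863572161

Result: 45949729863572161
Multiplications needed: 4 (4 lines after 11^1)

11^16 = 45949729863572161. Using exponentiation by squaring, this requires 4 multiplications. The key idea: if the exponent is even, square the half-power; if odd, multiply by the base once.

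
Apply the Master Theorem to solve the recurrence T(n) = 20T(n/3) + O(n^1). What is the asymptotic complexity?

Master Theorem for T(n) = 20T(n/3) + O(n^1):

a = 20, b = 3, c = 1
log_b(a) = log_3(20) = 2.7268

Case 1: c = 1 < log_3(20) = 2.7268
T(n) = O(n^(log_3 20))

For T(n) = 20T(n/3) + O(n^1): log_3(20) = 2.7268. This is Case 1 of the Master Theorem (c < log_b(a), work dominated by leaves), giving O(n^(log_3 20)).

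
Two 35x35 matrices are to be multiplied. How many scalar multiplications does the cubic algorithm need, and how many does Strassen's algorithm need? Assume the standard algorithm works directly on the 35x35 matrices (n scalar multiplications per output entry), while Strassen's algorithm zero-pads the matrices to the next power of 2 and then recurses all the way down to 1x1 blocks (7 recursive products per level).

Matrix multiplication for 35x35 matrices:

Strassen's algorithm requires power-of-2 dimensions. Pad 35x35 to 64x64 (next power of 2).

Standard algorithm: 35^3 = 42875 multiplications
Strassen's algorithm: 7^(log2(64)) = 7^6 = 117649 multiplications
Difference: 42875 - 117649 = -74774 (Strassen uses MORE here due to padding overhead — for small or just-over-power-of-2 n, padding can outweigh the per-level savings)

Standard: 42875 multiplications (35^3). Strassen: 117649 multiplications (7^6, after padding to 64x64). Strassen reduces 8 recursive multiplications to 7 at each level.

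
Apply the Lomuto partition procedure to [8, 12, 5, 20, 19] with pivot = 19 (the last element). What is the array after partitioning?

Lomuto partition with pivot = 19:

Initial array: [8, 12, 5, 20, 19]

arr[0]=8 <= 19: swap with position 0, array becomes [8, 12, 5, 20, 19]
arr[1]=12 <= 19: swap with position 1, array becomes [8, 12, 5, 20, 19]
arr[2]=5 <= 19: swap with position 2, array becomes [8, 12, 5, 20, 19]
arr[3]=20 > 19: no swap

Place pivot at position 3: [8, 12, 5, 19, 20]
Pivot position: 3

After partitioning with pivot 19, the array becomes [8, 12, 5, 19, 20]. The pivot is placed at index 3. All elements to the left of the pivot are <= 19, and all elements to the right are > 19.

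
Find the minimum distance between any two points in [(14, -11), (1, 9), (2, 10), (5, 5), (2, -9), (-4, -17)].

Computing all pairwise distances among 6 points:

d((14, -11), (1, 9)) = 23.8537
d((14, -11), (2, 10)) = 24.1868
d((14, -11), (5, 5)) = 18.3576
d((14, -11), (2, -9)) = 12.1655
d((14, -11), (-4, -17)) = 18.9737
d((1, 9), (2, 10)) = 1.4142 <-- minimum
d((1, 9), (5, 5)) = 5.6569
d((1, 9), (2, -9)) = 18.0278
d((1, 9), (-4, -17)) = 26.4764
d((2, 10), (5, 5)) = 5.831
d((2, 10), (2, -9)) = 19.0
d((2, 10), (-4, -17)) = 27.6586
d((5, 5), (2, -9)) = 14.3178
d((5, 5), (-4, -17)) = 23.7697
d((2, -9), (-4, -17)) = 10.0

Closest pair: (1, 9) and (2, 10) with distance 1.4142

The closest pair is (1, 9) and (2, 10) with Euclidean distance 1.4142. For 6 points, brute-force pairwise comparison is shown above. For large n, the divide-and-conquer algorithm (sort by x, recurse on halves, check the dividing strip) achieves O(n log n).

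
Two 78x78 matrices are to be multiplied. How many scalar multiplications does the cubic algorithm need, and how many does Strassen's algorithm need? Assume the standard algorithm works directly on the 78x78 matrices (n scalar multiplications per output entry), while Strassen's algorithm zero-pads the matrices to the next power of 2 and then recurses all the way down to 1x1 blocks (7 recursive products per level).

Matrix multiplication for 78x78 matrices:

Strassen's algorithm requires power-of-2 dimensions. Pad 78x78 to 128x128 (next power of 2).

Standard algorithm: 78^3 = 474552 multiplications
Strassen's algorithm: 7^(log2(128)) = 7^7 = 823543 multiplications
Difference: 474552 - 823543 = -348991 (Strassen uses MORE here due to padding overhead — for small or just-over-power-of-2 n, padding can outweigh the per-level savings)

Standard: 474552 multiplications (78^3). Strassen: 823543 multiplications (7^7, after padding to 128x128). Strassen reduces 8 recursive multiplications to 7 at each level.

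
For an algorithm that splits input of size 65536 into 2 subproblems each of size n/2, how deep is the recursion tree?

For divide and conquer with division factor 2:

Problem sizes at each level:
Level 0: 65536
Level 1: 32768
Level 2: 16384
Level 3: 8192
Level 4: 4096
Level 5: 2048
Level 6: 1024
Level 7: 512
Level 8: 256
Level 9: 128
Level 10: 64
Level 11: 32
Level 12: 16
Level 13: 8
Level 14: 4
Level 15: 2
Level 16: 1

The root is level 0 and the size-1 base case is level 16 (the tree spans levels 0 through 16, i.e. 17 levels counting the root), so the depth is the number of divisions: log_2(65536) = 16

The recursion tree depth is log_2(65536) = 16. At each level, the problem size is divided by 2, so it takes 16 divisions to reduce to a base case of size 1. The algorithm makes 2 recursive calls at each level.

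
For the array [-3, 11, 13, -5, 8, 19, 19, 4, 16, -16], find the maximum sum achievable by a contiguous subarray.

Using Kadane's algorithm on [-3, 11, 13, -5, 8, 19, 19, 4, 16, -16]:

Scanning through the array:
Position 1 (value 11): max_ending_here = 11, max_so_far = 11
Position 2 (value 13): max_ending_here = 24, max_so_far = 24
Position 3 (value -5): max_ending_here = 19, max_so_far = 24
Position 4 (value 8): max_ending_here = 27, max_so_far = 27
Position 5 (value 19): max_ending_here = 46, max_so_far = 46
Position 6 (value 19): max_ending_here = 65, max_so_far = 65
Position 7 (value 4): max_ending_here = 69, max_so_far = 69
Position 8 (value 16): max_ending_here = 85, max_so_far = 85
Position 9 (value -16): max_ending_here = 69, max_so_far = 85

Maximum subarray: [11, 13, -5, 8, 19, 19, 4, 16]
Maximum sum: 85

The maximum subarray is [11, 13, -5, 8, 19, 19, 4, 16] with sum 85. This subarray runs from index 1 to index 8.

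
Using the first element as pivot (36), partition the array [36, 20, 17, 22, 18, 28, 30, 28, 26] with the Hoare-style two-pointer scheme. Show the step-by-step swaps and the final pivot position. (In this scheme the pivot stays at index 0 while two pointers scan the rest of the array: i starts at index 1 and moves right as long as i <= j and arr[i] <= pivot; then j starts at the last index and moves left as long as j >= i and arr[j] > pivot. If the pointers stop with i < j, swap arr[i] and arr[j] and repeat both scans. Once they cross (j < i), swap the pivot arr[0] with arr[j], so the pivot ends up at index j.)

Hoare-style two-pointer partition with pivot = 36:

Initial array: [36, 20, 17, 22, 18, 28, 30, 28, 26]

Pointers start at i = 1, j = 8.
i ends at 9, j ends at 8: the pointers have crossed (j < i), so scanning stops.

Swap pivot arr[0] with arr[8] to place pivot at position 8: [26, 20, 17, 22, 18, 28, 30, 28, 36]
Pivot position: 8

After partitioning with pivot 36, the array becomes [26, 20, 17, 22, 18, 28, 30, 28, 36]. The pivot is placed at index 8. All elements to the left of the pivot are <= 36, and all elements to the right are > 36.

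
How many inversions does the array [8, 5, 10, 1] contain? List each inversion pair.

Finding inversions in [8, 5, 10, 1]:

(0, 1): arr[0]=8 > arr[1]=5
(0, 3): arr[0]=8 > arr[3]=1
(1, 3): arr[1]=5 > arr[3]=1
(2, 3): arr[2]=10 > arr[3]=1

Total inversions: 4

The array has 4 inversion(s): (0,1), (0,3), (1,3), (2,3). Each pair (i,j) satisfies i < j and arr[i] > arr[j].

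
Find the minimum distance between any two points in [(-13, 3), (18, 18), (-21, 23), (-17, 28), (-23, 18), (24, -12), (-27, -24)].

Computing all pairwise distances among 7 points:

d((-13, 3), (18, 18)) = 34.4384
d((-13, 3), (-21, 23)) = 21.5407
d((-13, 3), (-17, 28)) = 25.318
d((-13, 3), (-23, 18)) = 18.0278
d((-13, 3), (24, -12)) = 39.9249
d((-13, 3), (-27, -24)) = 30.4138
d((18, 18), (-21, 23)) = 39.3192
d((18, 18), (-17, 28)) = 36.4005
d((18, 18), (-23, 18)) = 41.0
d((18, 18), (24, -12)) = 30.5941
d((18, 18), (-27, -24)) = 61.5549
d((-21, 23), (-17, 28)) = 6.4031
d((-21, 23), (-23, 18)) = 5.3852 <-- minimum
d((-21, 23), (24, -12)) = 57.0088
d((-21, 23), (-27, -24)) = 47.3814
d((-17, 28), (-23, 18)) = 11.6619
d((-17, 28), (24, -12)) = 57.28
d((-17, 28), (-27, -24)) = 52.9528
d((-23, 18), (24, -12)) = 55.7584
d((-23, 18), (-27, -24)) = 42.19
d((24, -12), (-27, -24)) = 52.3927

Closest pair: (-21, 23) and (-23, 18) with distance 5.3852

The closest pair is (-21, 23) and (-23, 18) with Euclidean distance 5.3852. For 7 points, brute-force pairwise comparison is shown above. For large n, the divide-and-conquer algorithm (sort by x, recurse on halves, check the dividing strip) achieves O(n log n).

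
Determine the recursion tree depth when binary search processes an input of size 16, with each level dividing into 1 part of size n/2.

For divide and conquer with division factor 2:

Problem sizes at each level:
Level 0: 16
Level 1: 8
Level 2: 4
Level 3: 2
Level 4: 1

The root is level 0 and the size-1 base case is level 4 (the tree spans levels 0 through 4, i.e. 5 levels counting the root), so the depth is the number of divisions: log_2(16) = 4

The recursion tree depth is log_2(16) = 4. At each level, the problem size is divided by 2, so it takes 4 divisions to reduce to a base case of size 1. The algorithm makes 1 recursive call at each level.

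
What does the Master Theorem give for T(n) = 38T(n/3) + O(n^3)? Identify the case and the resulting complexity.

Master Theorem for T(n) = 38T(n/3) + O(n^3):

a = 38, b = 3, c = 3
log_b(a) = log_3(38) = 3.3111

Case 1: c = 3 < log_3(38) = 3.3111
T(n) = O(n^(log_3 38))

For T(n) = 38T(n/3) + O(n^3): log_3(38) = 3.3111. This is Case 1 of the Master Theorem (c < log_b(a), work dominated by leaves), giving O(n^(log_3 38)).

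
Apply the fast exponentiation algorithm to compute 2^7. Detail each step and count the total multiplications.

Computing 2^7 by squaring (build up from 2^1; each line after the first costs one multiplication):

2^1 = 2
2^2 = (2^1)^2 = 2^2 = 4
2^3 = 2 * 2^2 = 2 * 4 = 8
2^6 = (2^3)^2 = 8^2 = 64
2^7 = 2 * 2^6 = 2 * 64 = 128

Result: 128
Multiplications needed: 4 (4 lines after 2^1)

2^7 = 128. Using exponentiation by squaring, this requires 4 multiplications. The key idea: if the exponent is even, square the half-power; if odd, multiply by the base once.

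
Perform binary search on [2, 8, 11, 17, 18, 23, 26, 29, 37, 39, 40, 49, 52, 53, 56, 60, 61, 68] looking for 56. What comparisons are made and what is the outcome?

Binary search for 56 in [2, 8, 11, 17, 18, 23, 26, 29, 37, 39, 40, 49, 52, 53, 56, 60, 61, 68]:

lo=0, hi=17, mid=8, arr[mid]=37 -> 37 < 56, search right half
lo=9, hi=17, mid=13, arr[mid]=53 -> 53 < 56, search right half
lo=14, hi=17, mid=15, arr[mid]=60 -> 60 > 56, search left half
lo=14, hi=14, mid=14, arr[mid]=56 -> Found target at index 14!

Binary search finds 56 at index 14 after 4 comparisons. The search repeatedly halves the search space by comparing with the middle element.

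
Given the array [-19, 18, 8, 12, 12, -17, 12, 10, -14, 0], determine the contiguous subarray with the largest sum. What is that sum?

Using Kadane's algorithm on [-19, 18, 8, 12, 12, -17, 12, 10, -14, 0]:

Scanning through the array:
Position 1 (value 18): max_ending_here = 18, max_so_far = 18
Position 2 (value 8): max_ending_here = 26, max_so_far = 26
Position 3 (value 12): max_ending_here = 38, max_so_far = 38
Position 4 (value 12): max_ending_here = 50, max_so_far = 50
Position 5 (value -17): max_ending_here = 33, max_so_far = 50
Position 6 (value 12): max_ending_here = 45, max_so_far = 50
Position 7 (value 10): max_ending_here = 55, max_so_far = 55
Position 8 (value -14): max_ending_here = 41, max_so_far = 55
Position 9 (value 0): max_ending_here = 41, max_so_far = 55

Maximum subarray: [18, 8, 12, 12, -17, 12, 10]
Maximum sum: 55

The maximum subarray is [18, 8, 12, 12, -17, 12, 10] with sum 55. This subarray runs from index 1 to index 7.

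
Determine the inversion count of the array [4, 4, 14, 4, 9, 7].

Finding inversions in [4, 4, 14, 4, 9, 7]:

(2, 3): arr[2]=14 > arr[3]=4
(2, 4): arr[2]=14 > arr[4]=9
(2, 5): arr[2]=14 > arr[5]=7
(4, 5): arr[4]=9 > arr[5]=7

Total inversions: 4

The array has 4 inversion(s): (2,3), (2,4), (2,5), (4,5). Each pair (i,j) satisfies i < j and arr[i] > arr[j].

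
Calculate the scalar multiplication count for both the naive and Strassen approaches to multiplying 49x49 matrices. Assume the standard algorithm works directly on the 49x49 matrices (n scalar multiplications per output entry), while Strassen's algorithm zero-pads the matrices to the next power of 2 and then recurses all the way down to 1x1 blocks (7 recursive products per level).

Matrix multiplication for 49x49 matrices:

Strassen's algorithm requires power-of-2 dimensions. Pad 49x49 to 64x64 (next power of 2).

Standard algorithm: 49^3 = 117649 multiplications
Strassen's algorithm: 7^(log2(64)) = 7^6 = 117649 multiplications
Savings: 117649 - 117649 = 0 multiplications

Standard: 117649 multiplications (49^3). Strassen: 117649 multiplications (7^6, after padding to 64x64). Strassen reduces 8 recursive multiplications to 7 at each level.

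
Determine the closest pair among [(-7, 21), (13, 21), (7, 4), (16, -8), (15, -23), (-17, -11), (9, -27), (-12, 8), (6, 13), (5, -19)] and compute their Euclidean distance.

Computing all pairwise distances among 10 points:

d((-7, 21), (13, 21)) = 20.0
d((-7, 21), (7, 4)) = 22.0227
d((-7, 21), (16, -8)) = 37.0135
d((-7, 21), (15, -23)) = 49.1935
d((-7, 21), (-17, -11)) = 33.5261
d((-7, 21), (9, -27)) = 50.5964
d((-7, 21), (-12, 8)) = 13.9284
d((-7, 21), (6, 13)) = 15.2643
d((-7, 21), (5, -19)) = 41.7612
d((13, 21), (7, 4)) = 18.0278
d((13, 21), (16, -8)) = 29.1548
d((13, 21), (15, -23)) = 44.0454
d((13, 21), (-17, -11)) = 43.8634
d((13, 21), (9, -27)) = 48.1664
d((13, 21), (-12, 8)) = 28.178
d((13, 21), (6, 13)) = 10.6301
d((13, 21), (5, -19)) = 40.7922
d((7, 4), (16, -8)) = 15.0
d((7, 4), (15, -23)) = 28.1603
d((7, 4), (-17, -11)) = 28.3019
d((7, 4), (9, -27)) = 31.0644
d((7, 4), (-12, 8)) = 19.4165
d((7, 4), (6, 13)) = 9.0554
d((7, 4), (5, -19)) = 23.0868
d((16, -8), (15, -23)) = 15.0333
d((16, -8), (-17, -11)) = 33.1361
d((16, -8), (9, -27)) = 20.2485
d((16, -8), (-12, 8)) = 32.249
d((16, -8), (6, 13)) = 23.2594
d((16, -8), (5, -19)) = 15.5563
d((15, -23), (-17, -11)) = 34.176
d((15, -23), (9, -27)) = 7.2111 <-- minimum
d((15, -23), (-12, 8)) = 41.1096
d((15, -23), (6, 13)) = 37.108
d((15, -23), (5, -19)) = 10.7703
d((-17, -11), (9, -27)) = 30.5287
d((-17, -11), (-12, 8)) = 19.6469
d((-17, -11), (6, 13)) = 33.2415
d((-17, -11), (5, -19)) = 23.4094
d((9, -27), (-12, 8)) = 40.8167
d((9, -27), (6, 13)) = 40.1123
d((9, -27), (5, -19)) = 8.9443
d((-12, 8), (6, 13)) = 18.6815
d((-12, 8), (5, -19)) = 31.9061
d((6, 13), (5, -19)) = 32.0156

Closest pair: (15, -23) and (9, -27) with distance 7.2111

The closest pair is (15, -23) and (9, -27) with Euclidean distance 7.2111. For 10 points, brute-force pairwise comparison is shown above. For large n, the divide-and-conquer algorithm (sort by x, recurse on halves, check the dividing strip) achieves O(n log n).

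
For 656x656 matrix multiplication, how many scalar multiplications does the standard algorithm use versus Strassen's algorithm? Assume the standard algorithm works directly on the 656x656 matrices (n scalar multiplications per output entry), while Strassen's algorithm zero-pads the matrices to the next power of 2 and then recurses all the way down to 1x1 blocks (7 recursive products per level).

Matrix multiplication for 656x656 matrices:

Strassen's algorithm requires power-of-2 dimensions. Pad 656x656 to 1024x1024 (next power of 2).

Standard algorithm: 656^3 = 282300416 multiplications
Strassen's algorithm: 7^(log2(1024)) = 7^10 = 282475249 multiplications
Difference: 282300416 - 282475249 = -174833 (Strassen uses MORE here due to padding overhead — for small or just-over-power-of-2 n, padding can outweigh the per-level savings)

Standard: 282300416 multiplications (656^3). Strassen: 282475249 multiplications (7^10, after padding to 1024x1024). Strassen reduces 8 recursive multiplications to 7 at each level.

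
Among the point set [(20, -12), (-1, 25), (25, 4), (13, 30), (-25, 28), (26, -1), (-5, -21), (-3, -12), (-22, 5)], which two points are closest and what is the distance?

Computing all pairwise distances among 9 points:

d((20, -12), (-1, 25)) = 42.5441
d((20, -12), (25, 4)) = 16.7631
d((20, -12), (13, 30)) = 42.5793
d((20, -12), (-25, 28)) = 60.208
d((20, -12), (26, -1)) = 12.53
d((20, -12), (-5, -21)) = 26.5707
d((20, -12), (-3, -12)) = 23.0
d((20, -12), (-22, 5)) = 45.31
d((-1, 25), (25, 4)) = 33.4215
d((-1, 25), (13, 30)) = 14.8661
d((-1, 25), (-25, 28)) = 24.1868
d((-1, 25), (26, -1)) = 37.4833
d((-1, 25), (-5, -21)) = 46.1736
d((-1, 25), (-3, -12)) = 37.054
d((-1, 25), (-22, 5)) = 29.0
d((25, 4), (13, 30)) = 28.6356
d((25, 4), (-25, 28)) = 55.4617
d((25, 4), (26, -1)) = 5.099 <-- minimum
d((25, 4), (-5, -21)) = 39.0512
d((25, 4), (-3, -12)) = 32.249
d((25, 4), (-22, 5)) = 47.0106
d((13, 30), (-25, 28)) = 38.0526
d((13, 30), (26, -1)) = 33.6155
d((13, 30), (-5, -21)) = 54.0833
d((13, 30), (-3, -12)) = 44.9444
d((13, 30), (-22, 5)) = 43.0116
d((-25, 28), (26, -1)) = 58.6686
d((-25, 28), (-5, -21)) = 52.9245
d((-25, 28), (-3, -12)) = 45.6508
d((-25, 28), (-22, 5)) = 23.1948
d((26, -1), (-5, -21)) = 36.8917
d((26, -1), (-3, -12)) = 31.0161
d((26, -1), (-22, 5)) = 48.3735
d((-5, -21), (-3, -12)) = 9.2195
d((-5, -21), (-22, 5)) = 31.0644
d((-3, -12), (-22, 5)) = 25.4951

Closest pair: (25, 4) and (26, -1) with distance 5.099

The closest pair is (25, 4) and (26, -1) with Euclidean distance 5.099. For 9 points, brute-force pairwise comparison is shown above. For large n, the divide-and-conquer algorithm (sort by x, recurse on halves, check the dividing strip) achieves O(n log n).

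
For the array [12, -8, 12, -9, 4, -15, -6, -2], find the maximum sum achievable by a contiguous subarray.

Using Kadane's algorithm on [12, -8, 12, -9, 4, -15, -6, -2]:

Scanning through the array:
Position 1 (value -8): max_ending_here = 4, max_so_far = 12
Position 2 (value 12): max_ending_here = 16, max_so_far = 16
Position 3 (value -9): max_ending_here = 7, max_so_far = 16
Position 4 (value 4): max_ending_here = 11, max_so_far = 16
Position 5 (value -15): max_ending_here = -4, max_so_far = 16
Position 6 (value -6): max_ending_here = -6, max_so_far = 16
Position 7 (value -2): max_ending_here = -2, max_so_far = 16

Maximum subarray: [12, -8, 12]
Maximum sum: 16

The maximum subarray is [12, -8, 12] with sum 16. This subarray runs from index 0 to index 2.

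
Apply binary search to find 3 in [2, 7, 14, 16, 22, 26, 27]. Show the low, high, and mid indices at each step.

Binary search for 3 in [2, 7, 14, 16, 22, 26, 27]:

lo=0, hi=6, mid=3, arr[mid]=16 -> 16 > 3, search left half
lo=0, hi=2, mid=1, arr[mid]=7 -> 7 > 3, search left half
lo=0, hi=0, mid=0, arr[mid]=2 -> 2 < 3, search right half
lo=1 > hi=0, target 3 not found

Binary search determines that 3 is not in the array after 3 comparisons. The search space was exhausted without finding the target.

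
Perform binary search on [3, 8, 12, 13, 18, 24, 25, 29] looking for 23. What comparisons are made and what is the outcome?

Binary search for 23 in [3, 8, 12, 13, 18, 24, 25, 29]:

lo=0, hi=7, mid=3, arr[mid]=13 -> 13 < 23, search right half
lo=4, hi=7, mid=5, arr[mid]=24 -> 24 > 23, search left half
lo=4, hi=4, mid=4, arr[mid]=18 -> 18 < 23, search right half
lo=5 > hi=4, target 23 not found

Binary search determines that 23 is not in the array after 3 comparisons. The search space was exhausted without finding the target.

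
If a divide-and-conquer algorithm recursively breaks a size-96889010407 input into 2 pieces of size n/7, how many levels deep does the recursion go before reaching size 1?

For divide and conquer with division factor 7:

Problem sizes at each level:
Level 0: 96889010407
Level 1: 13841287201
Level 2: 1977326743
Level 3: 282475249
Level 4: 40353607
Level 5: 5764801
Level 6: 823543
Level 7: 117649
Level 8: 16807
Level 9: 2401
Level 10: 343
Level 11: 49
Level 12: 7
Level 13: 1

The root is level 0 and the size-1 base case is level 13 (the tree spans levels 0 through 13, i.e. 14 levels counting the root), so the depth is the number of divisions: log_7(96889010407) = 13

The recursion tree depth is log_7(96889010407) = 13. At each level, the problem size is divided by 7, so it takes 13 divisions to reduce to a base case of size 1. The algorithm makes 2 recursive calls at each level.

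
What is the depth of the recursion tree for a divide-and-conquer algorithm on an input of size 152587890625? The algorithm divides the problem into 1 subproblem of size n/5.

For divide and conquer with division factor 5:

Problem sizes at each level:
Level 0: 152587890625
Level 1: 30517578125
Level 2: 6103515625
Level 3: 1220703125
Level 4: 244140625
Level 5: 48828125
Level 6: 9765625
Level 7: 1953125
Level 8: 390625
Level 9: 78125
Level 10: 15625
Level 11: 3125
Level 12: 625
Level 13: 125
Level 14: 25
Level 15: 5
Level 16: 1

The root is level 0 and the size-1 base case is level 16 (the tree spans levels 0 through 16, i.e. 17 levels counting the root), so the depth is the number of divisions: log_5(152587890625) = 16

The recursion tree depth is log_5(152587890625) = 16. At each level, the problem size is divided by 5, so it takes 16 divisions to reduce to a base case of size 1. The algorithm makes 1 recursive call at each level.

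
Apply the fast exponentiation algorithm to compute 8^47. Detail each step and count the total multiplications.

Computing 8^47 by squaring (build up from 8^1; each line after the first costs one multiplication):

8^1 = 8
8^2 = (8^1)^2 = 8^2 = 64
8^4 = (8^2)^2 = 64^2 = 4096
8^5 = 8 * 8^4 = 8 * 4096 = 32768
8^10 = (8^5)^2 = 32768^2 = 1073741824
8^11 = 8 * 8^10 = 8 * 1073741824 = 8589934592
8^22 = (8^11)^2 = 8589934592^2 = 73786976294838206464
8^23 = 8 * 8^22 = 8 * 73786976294838206464 = 590295810358705651712
8^46 = (8^23)^2 = 590295810358705651712^2 = 348449143727040986586495598010130648530944
8^47 = 8 * 8^46 = 8 * 348449143727040986586495598010130648530944 = 2787593149816327892691964784081045188247552

Result: 2787593149816327892691964784081045188247552
Multiplications needed: 9 (9 lines after 8^1)

8^47 = 2787593149816327892691964784081045188247552. Using exponentiation by squaring, this requires 9 multiplications. The key idea: if the exponent is even, square the half-power; if odd, multiply by the base once.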